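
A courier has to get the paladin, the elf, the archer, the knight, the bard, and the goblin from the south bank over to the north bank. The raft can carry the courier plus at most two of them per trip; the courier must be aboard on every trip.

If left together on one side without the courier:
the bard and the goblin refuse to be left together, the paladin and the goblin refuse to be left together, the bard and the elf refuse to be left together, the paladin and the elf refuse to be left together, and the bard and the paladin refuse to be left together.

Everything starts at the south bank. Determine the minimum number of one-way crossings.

9

Counting alone: the courier can take at most 2 across per trip to the north bank, so moving all 6 needs at least 3 loaded trips out, with a return between consecutive ones — at least 5 crossings.
The safety rule pushes this higher. Following every safe sequence of crossings, the most of the 6 that can be at the north bank as the raft arrives there on crossings 5, 7 is 4, 5 respectively — never all 6.
So no plan with fewer than 9 crossings exists, and this one achieves 9:
1. Courier goes to the north bank with the bard and the paladin.
2. Courier goes back to the south bank with the paladin.
3. Courier goes to the north bank with the archer and the paladin.
4. Courier goes back to the south bank with the paladin.
5. Courier goes to the north bank with the knight and the paladin.
6. Courier goes back to the south bank with the paladin.
7. Courier goes to the north bank with the elf and the goblin.
8. Courier goes back to the south bank with the bard.
9. Courier goes to the north bank with the bard and the paladin.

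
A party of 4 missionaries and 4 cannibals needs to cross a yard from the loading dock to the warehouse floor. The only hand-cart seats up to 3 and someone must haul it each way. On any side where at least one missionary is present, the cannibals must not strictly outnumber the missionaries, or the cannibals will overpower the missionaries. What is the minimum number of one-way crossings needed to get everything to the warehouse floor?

9

Counting alone: each trip to the warehouse floor takes at most 3 across and each return brings at least 1 back, so after t trips out (and t−1 returns) at most 3t − (t−1) of the 8 are across; that first reaches 8 at t = 4, so at least 7 crossings are needed.
The safety rule pushes this higher. Following every safe sequence of crossings, the most of the 8 that can be at the warehouse floor as the hand-cart arrives there on crossing 7 is 7 — never all 8.
So no plan with fewer than 9 crossings exists, and this one achieves 9:
1. 2 cannibals → the warehouse floor.  (the loading dock: 4M 2C; the warehouse floor: 0M 2C)
2. 1 cannibal ← the loading dock.  (the loading dock: 4M 3C; the warehouse floor: 0M 1C)
3. 3 cannibals → the warehouse floor.  (the loading dock: 4M 0C; the warehouse floor: 0M 4C)
4. 1 cannibal ← the loading dock.  (the loading dock: 4M 1C; the warehouse floor: 0M 3C)
5. 3 missionaries → the warehouse floor.  (the loading dock: 1M 1C; the warehouse floor: 3M 3C)
6. 1 missionary and 1 cannibal ← the loading dock.  (the loading dock: 2M 2C; the warehouse floor: 2M 2C)
7. 2 missionaries → the warehouse floor.  (the loading dock: 0M 2C; the warehouse floor: 4M 2C)
8. 1 cannibal ← the loading dock.  (the loading dock: 0M 3C; the warehouse floor: 4M 1C)
9. 3 cannibals → the warehouse floor.  (the loading dock: 0M 0C; the warehouse floor: 4M 4C)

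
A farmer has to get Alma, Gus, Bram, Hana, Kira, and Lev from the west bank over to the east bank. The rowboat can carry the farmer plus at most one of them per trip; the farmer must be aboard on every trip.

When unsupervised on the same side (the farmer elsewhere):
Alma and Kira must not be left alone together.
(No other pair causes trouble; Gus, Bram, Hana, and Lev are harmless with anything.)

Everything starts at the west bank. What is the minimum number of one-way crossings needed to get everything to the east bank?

11

Counting alone: the farmer can take at most 1 across per trip to the east bank, so moving all 6 needs at least 6 loaded trips out, with a return between consecutive ones — at least 11 crossings.
The plan below uses exactly 11 crossings, so it is optimal:
1. Farmer goes to the east bank with Alma.  [the west bank: Bram, Gus, Hana, Kira, Lev | the east bank: Alma]
2. Farmer goes back to the west bank alone.  [the west bank: Bram, Gus, Hana, Kira, Lev | the east bank: Alma]
3. Farmer goes to the east bank with Gus.  [the west bank: Bram, Hana, Kira, Lev | the east bank: Alma, Gus]
4. Farmer goes back to the west bank alone.  [the west bank: Bram, Hana, Kira, Lev | the east bank: Alma, Gus]
5. Farmer goes to the east bank with Bram.  [the west bank: Hana, Kira, Lev | the east bank: Alma, Bram, Gus]
6. Farmer goes back to the west bank alone.  [the west bank: Hana, Kira, Lev | the east bank: Alma, Bram, Gus]
7. Farmer goes to the east bank with Hana.  [the west bank: Kira, Lev | the east bank: Alma, Bram, Gus, Hana]
8. Farmer goes back to the west bank alone.  [the west bank: Kira, Lev | the east bank: Alma, Bram, Gus, Hana]
9. Farmer goes to the east bank with Lev.  [the west bank: Kira | the east bank: Alma, Bram, Gus, Hana, Lev]
10. Farmer goes back to the west bank alone.  [the west bank: Kira | the east bank: Alma, Bram, Gus, Hana, Lev]
11. Farmer goes to the east bank with Kira.  [the west bank: — | the east bank: Alma, Bram, Gus, Hana, Kira, Lev]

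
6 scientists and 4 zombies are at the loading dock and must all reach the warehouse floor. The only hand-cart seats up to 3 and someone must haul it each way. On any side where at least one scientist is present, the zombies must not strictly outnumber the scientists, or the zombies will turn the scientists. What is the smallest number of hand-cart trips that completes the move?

9

Counting alone: each trip to the warehouse floor takes at most 3 across and each return brings at least 1 back, so after t trips out (and t−1 returns) at most 3t − (t−1) of the 10 are across; that first reaches 10 at t = 5, so at least 9 crossings are needed.
The plan below uses exactly 9 crossings, so it is optimal:
1. 2 zombies → the warehouse floor.  (the loading dock: 6S 2Z; the warehouse floor: 0S 2Z)
2. 1 zombie ← the loading dock.  (the loading dock: 6S 3Z; the warehouse floor: 0S 1Z)
3. 3 zombies → the warehouse floor.  (the loading dock: 6S 0Z; the warehouse floor: 0S 4Z)
4. 1 zombie ← the loading dock.  (the loading dock: 6S 1Z; the warehouse floor: 0S 3Z)
5. 3 scientists → the warehouse floor.  (the loading dock: 3S 1Z; the warehouse floor: 3S 3Z)
6. 1 zombie ← the loading dock.  (the loading dock: 3S 2Z; the warehouse floor: 3S 2Z)
7. 1 scientist and 2 zombies → the warehouse floor.  (the loading dock: 2S 0Z; the warehouse floor: 4S 4Z)
8. 1 zombie ← the loading dock.  (the loading dock: 2S 1Z; the warehouse floor: 4S 3Z)
9. 2 scientists and 1 zombie → the warehouse floor.  (the loading dock: 0S 0Z; the warehouse floor: 6S 4Z)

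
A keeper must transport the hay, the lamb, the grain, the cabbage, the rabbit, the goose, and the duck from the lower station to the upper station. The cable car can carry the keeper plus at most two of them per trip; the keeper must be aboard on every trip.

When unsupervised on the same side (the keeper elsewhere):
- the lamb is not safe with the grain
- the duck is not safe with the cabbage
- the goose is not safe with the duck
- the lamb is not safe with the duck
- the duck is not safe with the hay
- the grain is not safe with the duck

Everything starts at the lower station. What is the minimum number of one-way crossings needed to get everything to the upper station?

Counting alone: the keeper can take at most 2 across per trip to the upper station, so moving all 7 needs at least 4 loaded trips out, with a return between consecutive ones — at least 7 crossings.
The safety rule pushes this higher. Following every safe sequence of crossings, the most of the 7 that can be at the upper station as the cable car arrives there on crossings 7, 9 is 5, 6 respectively — never all 7.
So no plan with fewer than 11 crossings exists, and this one achieves 11:
1. Keeper goes to the upper station with the duck and the lamb.  [the lower station: the cabbage, the goose, the grain, the hay, the rabbit | the upper station: the duck, the lamb]
2. Keeper goes back to the lower station with the lamb.  [the lower station: the cabbage, the goose, the grain, the hay, the lamb, the rabbit | the upper station: the duck]
3. Keeper goes to the upper station with the hay and the lamb.  [the lower station: the cabbage, the goose, the grain, the rabbit | the upper station: the duck, the hay, the lamb]
4. Keeper goes back to the lower station with the duck.  [the lower station: the cabbage, the duck, the goose, the grain, the rabbit | the upper station: the hay, the lamb]
5. Keeper goes to the upper station with the cabbage and the duck.  [the lower station: the goose, the grain, the rabbit | the upper station: the cabbage, the duck, the hay, the lamb]
6. Keeper goes back to the lower station with the duck.  [the lower station: the duck, the goose, the grain, the rabbit | the upper station: the cabbage, the hay, the lamb]
7. Keeper goes to the upper station with the goose and the grain.  [the lower station: the duck, the rabbit | the upper station: the cabbage, the goose, the grain, the hay, the lamb]
8. Keeper goes back to the lower station with the lamb.  [the lower station: the duck, the lamb, the rabbit | the upper station: the cabbage, the goose, the grain, the hay]
9. Keeper goes to the upper station with the lamb and the rabbit.  [the lower station: the duck | the upper station: the cabbage, the goose, the grain, the hay, the lamb, the rabbit]
10. Keeper goes back to the lower station with the lamb.  [the lower station: the duck, the lamb | the upper station: the cabbage, the goose, the grain, the hay, the rabbit]
11. Keeper goes to the upper station with the duck and the lamb.  [the lower station: — | the upper station: the cabbage, the duck, the goose, the grain, the hay, the lamb, the rabbit]

11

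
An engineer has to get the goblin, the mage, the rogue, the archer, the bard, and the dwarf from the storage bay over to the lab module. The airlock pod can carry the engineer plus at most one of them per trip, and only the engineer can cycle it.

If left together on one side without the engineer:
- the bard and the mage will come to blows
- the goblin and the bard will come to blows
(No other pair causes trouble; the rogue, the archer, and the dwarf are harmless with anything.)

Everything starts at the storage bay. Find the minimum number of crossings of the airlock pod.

13

Counting alone: the engineer can take at most 1 across per trip to the lab module, so moving all 6 needs at least 6 loaded trips out, with a return between consecutive ones — at least 11 crossings.
The safety rule pushes this higher. Following every safe sequence of crossings, the most of the 6 that can be at the lab module as the airlock pod arrives there on crossing 11 is 5 — never all 6.
So no plan with fewer than 13 crossings exists, and this one achieves 13:
1. Engineer goes to the lab module with the bard.
2. Engineer goes back to the storage bay alone.
3. Engineer goes to the lab module with the goblin.
4. Engineer goes back to the storage bay with the bard.
5. Engineer goes to the lab module with the mage.
6. Engineer goes back to the storage bay alone.
7. Engineer goes to the lab module with the rogue.
8. Engineer goes back to the storage bay alone.
9. Engineer goes to the lab module with the archer.
10. Engineer goes back to the storage bay alone.
11. Engineer goes to the lab module with the dwarf.
12. Engineer goes back to the storage bay alone.
13. Engineer goes to the lab module with the bard.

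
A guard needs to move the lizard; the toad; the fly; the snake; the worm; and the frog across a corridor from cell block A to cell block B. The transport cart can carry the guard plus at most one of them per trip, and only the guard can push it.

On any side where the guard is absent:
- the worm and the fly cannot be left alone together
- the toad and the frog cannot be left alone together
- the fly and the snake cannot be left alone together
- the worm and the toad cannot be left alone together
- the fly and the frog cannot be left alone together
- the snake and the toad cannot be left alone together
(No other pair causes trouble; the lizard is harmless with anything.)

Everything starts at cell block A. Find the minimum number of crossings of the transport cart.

Whatever the first load, the items left behind include a forbidden pair without the guard. No opening move is safe, so no plan exists.

impossible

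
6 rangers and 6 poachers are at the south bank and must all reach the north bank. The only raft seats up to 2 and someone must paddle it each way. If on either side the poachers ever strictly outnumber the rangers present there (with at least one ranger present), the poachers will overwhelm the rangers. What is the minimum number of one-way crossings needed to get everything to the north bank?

Following every safe sequence of crossings from the start, the most of the 12 that can be at the north bank as the raft arrives there on crossings 1, 3, 5, 7, 9 is 2, 3, 4, 5, 6 respectively; the best ever achieved is 6 of 12.
From crossing 11 on, no configuration arises that was not already reachable earlier: only 15 distinct safe configurations (who is on which side, and where the raft is) can ever be reached, none of them has everyone across, and every continuation just revisits them. They are: 0 rangers + 0 poachers across (raft back at the start); 0 rangers + 1 poacher across (raft there); 0 rangers + 1 poacher across (raft back at the start); 0 rangers + 2 poachers across (raft there); 0 rangers + 2 poachers across (raft back at the start); 0 rangers + 3 poachers across (raft there); 0 rangers + 3 poachers across (raft back at the start); 0 rangers + 4 poachers across (raft there); 0 rangers + 4 poachers across (raft back at the start); 0 rangers + 5 poachers across (raft there); 0 rangers + 5 poachers across (raft back at the start); 0 rangers + 6 poachers across (raft there); 1 ranger + 1 poacher across (raft there); 1 ranger + 1 poacher across (raft back at the start); 2 rangers + 2 poachers across (raft there). So no valid plan exists.

impossible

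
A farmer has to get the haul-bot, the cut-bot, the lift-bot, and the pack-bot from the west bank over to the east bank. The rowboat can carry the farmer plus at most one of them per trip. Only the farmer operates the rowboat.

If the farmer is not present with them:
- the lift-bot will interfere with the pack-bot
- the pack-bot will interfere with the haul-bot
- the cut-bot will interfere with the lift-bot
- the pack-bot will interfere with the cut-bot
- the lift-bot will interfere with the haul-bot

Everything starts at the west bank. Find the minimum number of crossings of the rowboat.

impossible

Whatever the first load, the items left behind include a forbidden pair without the farmer. No opening move is safe, so no plan exists.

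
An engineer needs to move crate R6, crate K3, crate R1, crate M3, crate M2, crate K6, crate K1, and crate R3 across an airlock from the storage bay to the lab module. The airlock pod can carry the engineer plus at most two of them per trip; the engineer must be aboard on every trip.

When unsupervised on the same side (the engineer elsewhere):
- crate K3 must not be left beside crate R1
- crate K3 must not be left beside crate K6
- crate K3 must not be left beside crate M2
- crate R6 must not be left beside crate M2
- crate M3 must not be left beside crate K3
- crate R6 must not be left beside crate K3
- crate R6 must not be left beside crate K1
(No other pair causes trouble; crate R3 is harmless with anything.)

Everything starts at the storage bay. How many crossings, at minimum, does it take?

13

Counting alone: the engineer can take at most 2 across per trip to the lab module, so moving all 8 needs at least 4 loaded trips out, with a return between consecutive ones — at least 7 crossings.
The safety rule pushes this higher. Following every safe sequence of crossings, the most of the 8 that can be at the lab module as the airlock pod arrives there on crossings 7, 9, 11 is 5, 6, 7 respectively — never all 8.
So no plan with fewer than 13 crossings exists, and this one achieves 13:
1. Engineer goes to the lab module with crate K3 and crate R6.  [the storage bay: crate K1, crate K6, crate M2, crate M3, crate R1, crate R3 | the lab module: crate K3, crate R6]
2. Engineer goes back to the storage bay with crate R6.  [the storage bay: crate K1, crate K6, crate M2, crate M3, crate R1, crate R3, crate R6 | the lab module: crate K3]
3. Engineer goes to the lab module with crate R1 and crate R6.  [the storage bay: crate K1, crate K6, crate M2, crate M3, crate R3 | the lab module: crate K3, crate R1, crate R6]
4. Engineer goes back to the storage bay with crate K3.  [the storage bay: crate K1, crate K3, crate K6, crate M2, crate M3, crate R3 | the lab module: crate R1, crate R6]
5. Engineer goes to the lab module with crate K3 and crate M3.  [the storage bay: crate K1, crate K6, crate M2, crate R3 | the lab module: crate K3, crate M3, crate R1, crate R6]
6. Engineer goes back to the storage bay with crate K3.  [the storage bay: crate K1, crate K3, crate K6, crate M2, crate R3 | the lab module: crate M3, crate R1, crate R6]
7. Engineer goes to the lab module with crate K3 and crate K6.  [the storage bay: crate K1, crate M2, crate R3 | the lab module: crate K3, crate K6, crate M3, crate R1, crate R6]
8. Engineer goes back to the storage bay with crate K3.  [the storage bay: crate K1, crate K3, crate M2, crate R3 | the lab module: crate K6, crate M3, crate R1, crate R6]
9. Engineer goes to the lab module with crate K3 and crate R3.  [the storage bay: crate K1, crate M2 | the lab module: crate K3, crate K6, crate M3, crate R1, crate R3, crate R6]
10. Engineer goes back to the storage bay with crate K3.  [the storage bay: crate K1, crate K3, crate M2 | the lab module: crate K6, crate M3, crate R1, crate R3, crate R6]
11. Engineer goes to the lab module with crate K1 and crate M2.  [the storage bay: crate K3 | the lab module: crate K1, crate K6, crate M2, crate M3, crate R1, crate R3, crate R6]
12. Engineer goes back to the storage bay with crate R6.  [the storage bay: crate K3, crate R6 | the lab module: crate K1, crate K6, crate M2, crate M3, crate R1, crate R3]
13. Engineer goes to the lab module with crate K3 and crate R6.  [the storage bay: — | the lab module: crate K1, crate K3, crate K6, crate M2, crate M3, crate R1, crate R3, crate R6]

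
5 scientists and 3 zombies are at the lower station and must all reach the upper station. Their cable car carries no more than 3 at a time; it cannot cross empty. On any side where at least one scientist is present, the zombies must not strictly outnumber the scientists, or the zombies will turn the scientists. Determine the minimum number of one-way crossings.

7

Counting alone: each trip to the upper station takes at most 3 across and each return brings at least 1 back, so after t trips out (and t−1 returns) at most 3t − (t−1) of the 8 are across; that first reaches 8 at t = 4, so at least 7 crossings are needed.
The plan below uses exactly 7 crossings, so it is optimal:
1. 2 zombies → the upper station.  (the lower station: 5S 1Z; the upper station: 0S 2Z)
2. 1 zombie ← the lower station.  (the lower station: 5S 2Z; the upper station: 0S 1Z)
3. 2 scientists and 1 zombie → the upper station.  (the lower station: 3S 1Z; the upper station: 2S 2Z)
4. 1 zombie ← the lower station.  (the lower station: 3S 2Z; the upper station: 2S 1Z)
5. 1 scientist and 2 zombies → the upper station.  (the lower station: 2S 0Z; the upper station: 3S 3Z)
6. 1 zombie ← the lower station.  (the lower station: 2S 1Z; the upper station: 3S 2Z)
7. 2 scientists and 1 zombie → the upper station.  (the lower station: 0S 0Z; the upper station: 5S 3Z)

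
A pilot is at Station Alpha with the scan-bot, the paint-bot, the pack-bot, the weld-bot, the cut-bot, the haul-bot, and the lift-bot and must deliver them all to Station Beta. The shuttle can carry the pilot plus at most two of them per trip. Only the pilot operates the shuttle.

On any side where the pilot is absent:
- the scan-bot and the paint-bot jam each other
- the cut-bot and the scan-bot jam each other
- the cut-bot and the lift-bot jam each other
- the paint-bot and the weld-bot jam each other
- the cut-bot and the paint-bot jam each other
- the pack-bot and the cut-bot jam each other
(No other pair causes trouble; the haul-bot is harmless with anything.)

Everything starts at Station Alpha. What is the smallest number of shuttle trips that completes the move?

11

Counting alone: the pilot can take at most 2 across per trip to Station Beta, so moving all 7 needs at least 4 loaded trips out, with a return between consecutive ones — at least 7 crossings.
The safety rule pushes this higher. Following every safe sequence of crossings, the most of the 7 that can be at Station Beta as the shuttle arrives there on crossings 7, 9 is 5, 6 respectively — never all 7.
So no plan with fewer than 11 crossings exists, and this one achieves 11:
1. Pilot goes to Station Beta with the cut-bot and the paint-bot.
2. Pilot goes back to Station Alpha with the paint-bot.
3. Pilot goes to Station Beta with the scan-bot and the weld-bot.
4. Pilot goes back to Station Alpha with the scan-bot.
5. Pilot goes to Station Beta with the pack-bot and the scan-bot.
6. Pilot goes back to Station Alpha with the cut-bot.
7. Pilot goes to Station Beta with the lift-bot and the paint-bot.
8. Pilot goes back to Station Alpha with the paint-bot.
9. Pilot goes to Station Beta with the haul-bot and the paint-bot.
10. Pilot goes back to Station Alpha with the paint-bot.
11. Pilot goes to Station Beta with the cut-bot and the paint-bot.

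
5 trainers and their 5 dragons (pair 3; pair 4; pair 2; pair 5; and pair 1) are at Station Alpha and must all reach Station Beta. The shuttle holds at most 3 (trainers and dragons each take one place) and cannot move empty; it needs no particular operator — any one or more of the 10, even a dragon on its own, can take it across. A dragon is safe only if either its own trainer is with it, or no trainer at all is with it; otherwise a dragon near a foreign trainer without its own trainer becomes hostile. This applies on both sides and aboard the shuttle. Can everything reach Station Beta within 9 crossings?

No

Counting alone: each trip to Station Beta takes at most 3 across and each return brings at least 1 back, so after t trips out (and t−1 returns) at most 3t − (t−1) of the 10 are across; that first reaches 10 at t = 5, so at least 9 crossings are needed.
The safety rule pushes this higher. Following every safe sequence of crossings, the most of the 10 that can be at Station Beta as the shuttle arrives there on crossing 9 is 9 — never all 10.
So the move cannot be finished within 9 crossings. (The shortest complete plan takes 11:)
1. dragon 3 and trainer 3 cross → Station Beta.
2. trainer 3 crosses ← Station Alpha.
3. dragon 2, dragon 4, and dragon 5 cross → Station Beta.
4. dragon 3 crosses ← Station Alpha.
5. trainer 2, trainer 4, and trainer 5 cross → Station Beta.
6. dragon 4 and trainer 4 cross ← Station Alpha.
7. trainer 1, trainer 3, and trainer 4 cross → Station Beta.
8. dragon 2 crosses ← Station Alpha.
9. dragon 3 and dragon 4 cross → Station Beta.
10. dragon 3 crosses ← Station Alpha.
11. dragon 1, dragon 2, and dragon 3 cross → Station Beta.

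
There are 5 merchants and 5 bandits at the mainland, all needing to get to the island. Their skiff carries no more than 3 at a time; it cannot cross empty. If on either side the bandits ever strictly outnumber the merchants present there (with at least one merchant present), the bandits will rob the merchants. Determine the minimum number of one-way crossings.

11

Counting alone: each trip to the island takes at most 3 across and each return brings at least 1 back, so after t trips out (and t−1 returns) at most 3t − (t−1) of the 10 are across; that first reaches 10 at t = 5, so at least 9 crossings are needed.
The safety rule pushes this higher. Following every safe sequence of crossings, the most of the 10 that can be at the island as the skiff arrives there on crossing 9 is 9 — never all 10.
So no plan with fewer than 11 crossings exists, and this one achieves 11:
1. 2 bandits → the island.  (the mainland: 5M 3B; the island: 0M 2B)
2. 1 bandit ← the mainland.  (the mainland: 5M 4B; the island: 0M 1B)
3. 3 bandits → the island.  (the mainland: 5M 1B; the island: 0M 4B)
4. 1 bandit ← the mainland.  (the mainland: 5M 2B; the island: 0M 3B)
5. 3 merchants → the island.  (the mainland: 2M 2B; the island: 3M 3B)
6. 1 merchant and 1 bandit ← the mainland.  (the mainland: 3M 3B; the island: 2M 2B)
7. 3 merchants → the island.  (the mainland: 0M 3B; the island: 5M 2B)
8. 1 bandit ← the mainland.  (the mainland: 0M 4B; the island: 5M 1B)
9. 2 bandits → the island.  (the mainland: 0M 2B; the island: 5M 3B)
10. 1 bandit ← the mainland.  (the mainland: 0M 3B; the island: 5M 2B)
11. 3 bandits → the island.  (the mainland: 0M 0B; the island: 5M 5B)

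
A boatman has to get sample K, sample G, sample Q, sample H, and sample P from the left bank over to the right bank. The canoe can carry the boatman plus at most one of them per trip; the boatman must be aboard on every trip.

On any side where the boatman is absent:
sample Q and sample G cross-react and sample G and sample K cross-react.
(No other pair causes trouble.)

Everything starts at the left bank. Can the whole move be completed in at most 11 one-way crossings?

Yes — this plan uses 11 crossings (≤ 11):
1. Boatman goes to the right bank with sample G.  [the left bank: sample H, sample K, sample P, sample Q | the right bank: sample G]
2. Boatman goes back to the left bank alone.  [the left bank: sample H, sample K, sample P, sample Q | the right bank: sample G]
3. Boatman goes to the right bank with sample K.  [the left bank: sample H, sample P, sample Q | the right bank: sample G, sample K]
4. Boatman goes back to the left bank with sample G.  [the left bank: sample G, sample H, sample P, sample Q | the right bank: sample K]
5. Boatman goes to the right bank with sample Q.  [the left bank: sample G, sample H, sample P | the right bank: sample K, sample Q]
6. Boatman goes back to the left bank alone.  [the left bank: sample G, sample H, sample P | the right bank: sample K, sample Q]
7. Boatman goes to the right bank with sample H.  [the left bank: sample G, sample P | the right bank: sample H, sample K, sample Q]
8. Boatman goes back to the left bank alone.  [the left bank: sample G, sample P | the right bank: sample H, sample K, sample Q]
9. Boatman goes to the right bank with sample P.  [the left bank: sample G | the right bank: sample H, sample K, sample P, sample Q]
10. Boatman goes back to the left bank alone.  [the left bank: sample G | the right bank: sample H, sample K, sample P, sample Q]
11. Boatman goes to the right bank with sample G.  [the left bank: — | the right bank: sample G, sample H, sample K, sample P, sample Q]

Yes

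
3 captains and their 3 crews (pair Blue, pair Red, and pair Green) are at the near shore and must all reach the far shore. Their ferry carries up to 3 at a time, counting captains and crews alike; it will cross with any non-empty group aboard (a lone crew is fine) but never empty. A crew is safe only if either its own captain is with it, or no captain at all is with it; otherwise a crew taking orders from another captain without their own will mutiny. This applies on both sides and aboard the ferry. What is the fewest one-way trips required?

Counting alone: each trip to the far shore takes at most 3 across and each return brings at least 1 back, so after t trips out (and t−1 returns) at most 3t − (t−1) of the 6 are across; that first reaches 6 at t = 3, so at least 5 crossings are needed.
The plan below uses exactly 5 crossings, so it is optimal:
1. captain Blue and crew Blue cross → the far shore.
2. captain Blue crosses ← the near shore.
3. captain Blue, captain Green, and captain Red cross → the far shore.
4. crew Blue crosses ← the near shore.
5. crew Blue, crew Green, and crew Red cross → the far shore.

5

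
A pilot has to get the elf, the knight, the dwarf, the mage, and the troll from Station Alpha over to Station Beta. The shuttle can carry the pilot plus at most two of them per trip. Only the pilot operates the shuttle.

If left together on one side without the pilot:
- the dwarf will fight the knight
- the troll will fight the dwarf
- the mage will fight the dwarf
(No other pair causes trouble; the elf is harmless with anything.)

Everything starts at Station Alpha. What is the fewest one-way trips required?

Counting alone: the pilot can take at most 2 across per trip to Station Beta, so moving all 5 needs at least 3 loaded trips out, with a return between consecutive ones — at least 5 crossings.
The plan below uses exactly 5 crossings, so it is optimal:
1. Pilot goes to Station Beta with the dwarf and the elf.  [Station Alpha: the knight, the mage, the troll | Station Beta: the dwarf, the elf]
2. Pilot goes back to Station Alpha alone.  [Station Alpha: the knight, the mage, the troll | Station Beta: the dwarf, the elf]
3. Pilot goes to Station Beta with the knight and the mage.  [Station Alpha: the troll | Station Beta: the dwarf, the elf, the knight, the mage]
4. Pilot goes back to Station Alpha with the dwarf.  [Station Alpha: the dwarf, the troll | Station Beta: the elf, the knight, the mage]
5. Pilot goes to Station Beta with the dwarf and the troll.  [Station Alpha: — | Station Beta: the dwarf, the elf, the knight, the mage, the troll]

5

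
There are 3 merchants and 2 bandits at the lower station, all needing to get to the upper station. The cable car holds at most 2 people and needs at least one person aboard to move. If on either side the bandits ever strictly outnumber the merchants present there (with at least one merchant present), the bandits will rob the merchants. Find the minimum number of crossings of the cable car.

Counting alone: each trip to the upper station takes at most 2 across and each return brings at least 1 back, so after t trips out (and t−1 returns) at most 2t − (t−1) of the 5 are across; that first reaches 5 at t = 4, so at least 7 crossings are needed.
The plan below uses exactly 7 crossings, so it is optimal:
1. 2 bandits → the upper station.  (the lower station: 3M 0B; the upper station: 0M 2B)
2. 1 bandit ← the lower station.  (the lower station: 3M 1B; the upper station: 0M 1B)
3. 2 merchants → the upper station.  (the lower station: 1M 1B; the upper station: 2M 1B)
4. 1 merchant ← the lower station.  (the lower station: 2M 1B; the upper station: 1M 1B)
5. 1 merchant and 1 bandit → the upper station.  (the lower station: 1M 0B; the upper station: 2M 2B)
6. 1 bandit ← the lower station.  (the lower station: 1M 1B; the upper station: 2M 1B)
7. 1 merchant and 1 bandit → the upper station.  (the lower station: 0M 0B; the upper station: 3M 2B)

7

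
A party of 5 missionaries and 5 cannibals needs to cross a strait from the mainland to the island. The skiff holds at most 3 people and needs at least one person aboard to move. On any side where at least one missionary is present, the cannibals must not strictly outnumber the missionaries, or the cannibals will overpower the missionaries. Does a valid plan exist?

Yes

1. 2 cannibals → the island.  (the mainland: 5M 3C; the island: 0M 2C)
2. 1 cannibal ← the mainland.  (the mainland: 5M 4C; the island: 0M 1C)
3. 3 cannibals → the island.  (the mainland: 5M 1C; the island: 0M 4C)
4. 1 cannibal ← the mainland.  (the mainland: 5M 2C; the island: 0M 3C)
5. 3 missionaries → the island.  (the mainland: 2M 2C; the island: 3M 3C)
6. 1 missionary and 1 cannibal ← the mainland.  (the mainland: 3M 3C; the island: 2M 2C)
7. 3 missionaries → the island.  (the mainland: 0M 3C; the island: 5M 2C)
8. 1 cannibal ← the mainland.  (the mainland: 0M 4C; the island: 5M 1C)
9. 2 cannibals → the island.  (the mainland: 0M 2C; the island: 5M 3C)
10. 1 cannibal ← the mainland.  (the mainland: 0M 3C; the island: 5M 2C)
11. 3 cannibals → the island.  (the mainland: 0M 0C; the island: 5M 5C)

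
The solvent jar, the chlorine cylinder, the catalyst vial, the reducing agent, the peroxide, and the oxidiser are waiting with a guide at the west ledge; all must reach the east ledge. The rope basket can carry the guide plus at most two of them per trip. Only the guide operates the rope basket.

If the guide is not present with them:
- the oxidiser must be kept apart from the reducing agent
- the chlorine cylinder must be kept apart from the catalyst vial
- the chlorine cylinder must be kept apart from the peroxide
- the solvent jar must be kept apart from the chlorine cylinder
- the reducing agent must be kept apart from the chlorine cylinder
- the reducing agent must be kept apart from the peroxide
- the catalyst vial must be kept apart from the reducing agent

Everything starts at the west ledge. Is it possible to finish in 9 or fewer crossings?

Yes

Yes — this plan uses 9 crossings (≤ 9):
1. Guide goes to the east ledge with the chlorine cylinder and the reducing agent.
2. Guide goes back to the west ledge with the chlorine cylinder.
3. Guide goes to the east ledge with the chlorine cylinder and the solvent jar.
4. Guide goes back to the west ledge with the chlorine cylinder.
5. Guide goes to the east ledge with the catalyst vial and the peroxide.
6. Guide goes back to the west ledge with the reducing agent.
7. Guide goes to the east ledge with the chlorine cylinder and the oxidiser.
8. Guide goes back to the west ledge with the chlorine cylinder.
9. Guide goes to the east ledge with the chlorine cylinder and the reducing agent.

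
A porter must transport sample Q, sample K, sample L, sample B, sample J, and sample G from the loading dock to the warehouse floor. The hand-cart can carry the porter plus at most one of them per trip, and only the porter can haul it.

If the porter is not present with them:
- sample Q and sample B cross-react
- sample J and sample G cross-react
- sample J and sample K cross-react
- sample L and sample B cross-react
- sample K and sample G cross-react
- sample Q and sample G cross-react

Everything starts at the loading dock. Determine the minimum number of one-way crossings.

Whatever the first load, the items left behind include a forbidden pair without the porter. No opening move is safe, so no plan exists.

impossible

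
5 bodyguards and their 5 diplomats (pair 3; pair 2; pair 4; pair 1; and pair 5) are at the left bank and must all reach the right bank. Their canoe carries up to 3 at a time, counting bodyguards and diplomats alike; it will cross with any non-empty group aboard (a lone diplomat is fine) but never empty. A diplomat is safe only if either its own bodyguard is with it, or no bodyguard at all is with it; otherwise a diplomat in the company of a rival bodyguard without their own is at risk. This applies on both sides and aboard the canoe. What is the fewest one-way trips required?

11

Counting alone: each trip to the right bank takes at most 3 across and each return brings at least 1 back, so after t trips out (and t−1 returns) at most 3t − (t−1) of the 10 are across; that first reaches 10 at t = 5, so at least 9 crossings are needed.
The safety rule pushes this higher. Following every safe sequence of crossings, the most of the 10 that can be at the right bank as the canoe arrives there on crossing 9 is 9 — never all 10.
So no plan with fewer than 11 crossings exists, and this one achieves 11:
1. bodyguard 3 and diplomat 3 cross → the right bank.
2. bodyguard 3 crosses ← the left bank.
3. diplomat 1, diplomat 2, and diplomat 4 cross → the right bank.
4. diplomat 3 crosses ← the left bank.
5. bodyguard 1, bodyguard 2, and bodyguard 4 cross → the right bank.
6. bodyguard 2 and diplomat 2 cross ← the left bank.
7. bodyguard 2, bodyguard 3, and bodyguard 5 cross → the right bank.
8. diplomat 4 crosses ← the left bank.
9. diplomat 2 and diplomat 3 cross → the right bank.
10. diplomat 3 crosses ← the left bank.
11. diplomat 3, diplomat 4, and diplomat 5 cross → the right bank.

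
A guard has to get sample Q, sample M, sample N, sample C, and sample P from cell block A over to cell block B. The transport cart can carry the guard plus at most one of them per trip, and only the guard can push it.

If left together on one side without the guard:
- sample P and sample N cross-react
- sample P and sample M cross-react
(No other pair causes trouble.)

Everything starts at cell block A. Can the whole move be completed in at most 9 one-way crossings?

Counting alone: the guard can take at most 1 across per trip to cell block B, so moving all 5 needs at least 5 loaded trips out, with a return between consecutive ones — at least 9 crossings.
The safety rule pushes this higher. Following every safe sequence of crossings, the most of the 5 that can be at cell block B as the transport cart arrives there on crossing 9 is 4 — never all 5.
So the move cannot be finished within 9 crossings. (The shortest complete plan takes 11:)
1. Guard goes to cell block B with sample P.
2. Guard goes back to cell block A alone.
3. Guard goes to cell block B with sample Q.
4. Guard goes back to cell block A alone.
5. Guard goes to cell block B with sample M.
6. Guard goes back to cell block A with sample P.
7. Guard goes to cell block B with sample N.
8. Guard goes back to cell block A alone.
9. Guard goes to cell block B with sample C.
10. Guard goes back to cell block A alone.
11. Guard goes to cell block B with sample P.

No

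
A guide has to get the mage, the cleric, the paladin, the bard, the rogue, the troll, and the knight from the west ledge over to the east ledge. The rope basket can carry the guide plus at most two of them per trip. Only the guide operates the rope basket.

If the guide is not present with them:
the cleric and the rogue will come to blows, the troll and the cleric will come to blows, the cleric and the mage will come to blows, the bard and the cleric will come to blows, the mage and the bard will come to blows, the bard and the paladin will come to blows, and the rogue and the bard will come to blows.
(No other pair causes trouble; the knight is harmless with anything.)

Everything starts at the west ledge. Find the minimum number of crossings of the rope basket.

11

Counting alone: the guide can take at most 2 across per trip to the east ledge, so moving all 7 needs at least 4 loaded trips out, with a return between consecutive ones — at least 7 crossings.
The safety rule pushes this higher. Following every safe sequence of crossings, the most of the 7 that can be at the east ledge as the rope basket arrives there on crossings 7, 9 is 5, 6 respectively — never all 7.
So no plan with fewer than 11 crossings exists, and this one achieves 11:
1. Guide goes to the east ledge with the bard and the cleric.  [the west ledge: the knight, the mage, the paladin, the rogue, the troll | the east ledge: the bard, the cleric]
2. Guide goes back to the west ledge with the cleric.  [the west ledge: the cleric, the knight, the mage, the paladin, the rogue, the troll | the east ledge: the bard]
3. Guide goes to the east ledge with the cleric and the paladin.  [the west ledge: the knight, the mage, the rogue, the troll | the east ledge: the bard, the cleric, the paladin]
4. Guide goes back to the west ledge with the bard.  [the west ledge: the bard, the knight, the mage, the rogue, the troll | the east ledge: the cleric, the paladin]
5. Guide goes to the east ledge with the mage and the rogue.  [the west ledge: the bard, the knight, the troll | the east ledge: the cleric, the mage, the paladin, the rogue]
6. Guide goes back to the west ledge with the cleric.  [the west ledge: the bard, the cleric, the knight, the troll | the east ledge: the mage, the paladin, the rogue]
7. Guide goes to the east ledge with the cleric and the troll.  [the west ledge: the bard, the knight | the east ledge: the cleric, the mage, the paladin, the rogue, the troll]
8. Guide goes back to the west ledge with the cleric.  [the west ledge: the bard, the cleric, the knight | the east ledge: the mage, the paladin, the rogue, the troll]
9. Guide goes to the east ledge with the cleric and the knight.  [the west ledge: the bard | the east ledge: the cleric, the knight, the mage, the paladin, the rogue, the troll]
10. Guide goes back to the west ledge with the cleric.  [the west ledge: the bard, the cleric | the east ledge: the knight, the mage, the paladin, the rogue, the troll]
11. Guide goes to the east ledge with the bard and the cleric.  [the west ledge: — | the east ledge: the bard, the cleric, the knight, the mage, the paladin, the rogue, the troll]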